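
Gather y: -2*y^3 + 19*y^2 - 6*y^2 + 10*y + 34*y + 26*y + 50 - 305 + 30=-2*y^3 + 13*y^2 + 70*y - 225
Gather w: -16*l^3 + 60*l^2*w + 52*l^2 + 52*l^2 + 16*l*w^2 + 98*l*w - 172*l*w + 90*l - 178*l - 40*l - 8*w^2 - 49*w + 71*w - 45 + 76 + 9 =-16*l^3 + 104*l^2 - 128*l + w^2*(16*l - 8) + w*(60*l^2 - 74*l + 22) + 40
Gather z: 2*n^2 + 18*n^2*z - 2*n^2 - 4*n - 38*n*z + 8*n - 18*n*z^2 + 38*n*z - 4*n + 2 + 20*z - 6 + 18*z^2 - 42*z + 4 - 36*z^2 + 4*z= z^2*(-18*n - 18) + z*(18*n^2 - 18)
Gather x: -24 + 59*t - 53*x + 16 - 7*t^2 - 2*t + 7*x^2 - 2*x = -7*t^2 + 57*t + 7*x^2 - 55*x - 8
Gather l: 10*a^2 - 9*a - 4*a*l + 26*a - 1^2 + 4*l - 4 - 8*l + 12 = 10*a^2 + 17*a + l*(-4*a - 4) + 7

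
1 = 1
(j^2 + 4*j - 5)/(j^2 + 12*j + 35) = (j - 1)/(j + 7)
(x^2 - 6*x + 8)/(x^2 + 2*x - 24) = (x - 2)/(x + 6)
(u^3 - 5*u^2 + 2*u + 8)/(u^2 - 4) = (u^2 - 3*u - 4)/(u + 2)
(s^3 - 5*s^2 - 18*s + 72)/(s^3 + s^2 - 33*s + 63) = (s^2 - 2*s - 24)/(s^2 + 4*s - 21)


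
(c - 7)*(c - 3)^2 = c^3 - 13*c^2 + 51*c - 63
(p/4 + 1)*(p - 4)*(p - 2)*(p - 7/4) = p^4/4 - 15*p^3/16 - 25*p^2/8 + 15*p - 14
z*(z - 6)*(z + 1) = z^3 - 5*z^2 - 6*z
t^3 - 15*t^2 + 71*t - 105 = (t - 7)*(t - 5)*(t - 3)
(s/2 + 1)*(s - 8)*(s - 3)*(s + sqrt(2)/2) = s^4/2 - 9*s^3/2 + sqrt(2)*s^3/4 - 9*sqrt(2)*s^2/4 + s^2 + sqrt(2)*s/2 + 24*s + 12*sqrt(2)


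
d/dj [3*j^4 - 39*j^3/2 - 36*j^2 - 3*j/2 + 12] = 12*j^3 - 117*j^2/2 - 72*j - 3/2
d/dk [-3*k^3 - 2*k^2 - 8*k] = -9*k^2 - 4*k - 8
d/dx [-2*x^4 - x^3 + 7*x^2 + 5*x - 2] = -8*x^3 - 3*x^2 + 14*x + 5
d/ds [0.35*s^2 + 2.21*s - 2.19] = 0.7*s + 2.21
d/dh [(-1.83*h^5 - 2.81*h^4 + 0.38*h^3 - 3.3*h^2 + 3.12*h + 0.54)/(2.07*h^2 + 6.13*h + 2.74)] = (-11.3643*h^6 - 56.505*h^5 - 75.9603*h^4 - 26.1388*h^3 - 23.5638*h^2 - 20.3196*h + 5.2386)/(4.2849*h^4 + 25.3782*h^3 + 48.9205*h^2 + 33.5924*h + 7.5076)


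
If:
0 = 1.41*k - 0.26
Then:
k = 0.18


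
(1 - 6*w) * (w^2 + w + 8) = -6*w^3 - 5*w^2 - 47*w + 8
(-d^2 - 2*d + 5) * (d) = -d^3 - 2*d^2 + 5*d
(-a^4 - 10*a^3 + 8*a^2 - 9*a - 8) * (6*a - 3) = -6*a^5 - 57*a^4 + 78*a^3 - 78*a^2 - 21*a + 24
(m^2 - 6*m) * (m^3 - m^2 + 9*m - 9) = m^5 - 7*m^4 + 15*m^3 - 63*m^2 + 54*m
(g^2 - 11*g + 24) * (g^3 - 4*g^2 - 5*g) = g^5 - 15*g^4 + 63*g^3 - 41*g^2 - 120*g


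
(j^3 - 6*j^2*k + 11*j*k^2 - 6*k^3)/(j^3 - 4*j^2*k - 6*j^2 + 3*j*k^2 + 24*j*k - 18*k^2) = (j - 2*k)/(j - 6)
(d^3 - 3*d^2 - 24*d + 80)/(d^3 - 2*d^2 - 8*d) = (d^2 + d - 20)/(d*(d + 2))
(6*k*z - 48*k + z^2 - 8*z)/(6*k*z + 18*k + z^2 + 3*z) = (z - 8)/(z + 3)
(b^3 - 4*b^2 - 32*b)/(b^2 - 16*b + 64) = b*(b + 4)/(b - 8)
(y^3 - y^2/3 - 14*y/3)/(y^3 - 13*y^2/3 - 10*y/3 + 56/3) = y/(y - 4)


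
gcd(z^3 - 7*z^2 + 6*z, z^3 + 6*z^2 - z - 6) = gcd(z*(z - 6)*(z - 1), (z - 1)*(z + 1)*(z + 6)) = z - 1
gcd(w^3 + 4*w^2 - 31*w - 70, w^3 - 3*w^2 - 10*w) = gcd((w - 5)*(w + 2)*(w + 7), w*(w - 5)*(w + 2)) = w^2 - 3*w - 10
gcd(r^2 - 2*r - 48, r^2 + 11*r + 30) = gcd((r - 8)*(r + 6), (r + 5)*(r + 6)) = r + 6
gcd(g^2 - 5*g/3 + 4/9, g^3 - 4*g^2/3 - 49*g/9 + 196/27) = g - 4/3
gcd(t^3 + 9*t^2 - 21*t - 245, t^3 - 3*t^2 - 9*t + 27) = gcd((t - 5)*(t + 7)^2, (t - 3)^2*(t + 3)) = 1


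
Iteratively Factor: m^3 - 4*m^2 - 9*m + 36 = (m - 3)*(m^2 - m - 12) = (m - 3)*(m + 3)*(m - 4)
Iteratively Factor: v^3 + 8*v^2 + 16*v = (v + 4)*(v^2 + 4*v) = v*(v + 4)*(v + 4)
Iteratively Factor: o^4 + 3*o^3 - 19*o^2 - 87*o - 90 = (o + 2)*(o^3 + o^2 - 21*o - 45) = (o + 2)*(o + 3)*(o^2 - 2*o - 15) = (o + 2)*(o + 3)^2*(o - 5)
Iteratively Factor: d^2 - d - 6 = (d - 3)*(d + 2)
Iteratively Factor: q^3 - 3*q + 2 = (q - 1)*(q^2 + q - 2) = (q - 1)*(q + 2)*(q - 1)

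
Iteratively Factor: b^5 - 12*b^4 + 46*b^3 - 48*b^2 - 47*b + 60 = (b + 1)*(b^4 - 13*b^3 + 59*b^2 - 107*b + 60) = (b - 1)*(b + 1)*(b^3 - 12*b^2 + 47*b - 60) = (b - 5)*(b - 1)*(b + 1)*(b^2 - 7*b + 12) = (b - 5)*(b - 3)*(b - 1)*(b + 1)*(b - 4)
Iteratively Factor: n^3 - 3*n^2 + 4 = (n + 1)*(n^2 - 4*n + 4) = (n - 2)*(n + 1)*(n - 2)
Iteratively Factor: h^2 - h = (h)*(h - 1)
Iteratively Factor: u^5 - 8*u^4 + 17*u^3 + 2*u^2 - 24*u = (u - 4)*(u^4 - 4*u^3 + u^2 + 6*u) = u*(u - 4)*(u^3 - 4*u^2 + u + 6) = u*(u - 4)*(u - 2)*(u^2 - 2*u - 3) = u*(u - 4)*(u - 2)*(u + 1)*(u - 3)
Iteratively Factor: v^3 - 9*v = (v - 3)*(v^2 + 3*v) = (v - 3)*(v + 3)*(v)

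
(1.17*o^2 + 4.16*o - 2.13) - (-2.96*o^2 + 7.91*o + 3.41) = 4.13*o^2 - 3.75*o - 5.54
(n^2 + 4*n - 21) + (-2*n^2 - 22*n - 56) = -n^2 - 18*n - 77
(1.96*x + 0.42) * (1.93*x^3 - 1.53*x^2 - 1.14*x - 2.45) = 3.7828*x^4 - 2.1882*x^3 - 2.877*x^2 - 5.2808*x - 1.029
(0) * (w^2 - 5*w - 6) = 0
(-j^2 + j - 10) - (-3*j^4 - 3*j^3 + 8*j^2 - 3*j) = 3*j^4 + 3*j^3 - 9*j^2 + 4*j - 10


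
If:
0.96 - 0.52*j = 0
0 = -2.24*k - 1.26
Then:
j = 1.85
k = -0.56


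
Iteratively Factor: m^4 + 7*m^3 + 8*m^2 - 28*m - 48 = (m - 2)*(m^3 + 9*m^2 + 26*m + 24) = (m - 2)*(m + 2)*(m^2 + 7*m + 12) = (m - 2)*(m + 2)*(m + 3)*(m + 4)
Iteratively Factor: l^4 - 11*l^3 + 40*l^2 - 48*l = (l - 4)*(l^3 - 7*l^2 + 12*l) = (l - 4)^2*(l^2 - 3*l) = l*(l - 4)^2*(l - 3)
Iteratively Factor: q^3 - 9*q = (q + 3)*(q^2 - 3*q) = q*(q + 3)*(q - 3)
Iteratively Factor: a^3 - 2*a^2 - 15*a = (a)*(a^2 - 2*a - 15) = a*(a - 5)*(a + 3)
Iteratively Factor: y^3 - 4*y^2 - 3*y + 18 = (y - 3)*(y^2 - y - 6) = (y - 3)^2*(y + 2)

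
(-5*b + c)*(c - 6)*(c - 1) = -5*b*c^2 + 35*b*c - 30*b + c^3 - 7*c^2 + 6*c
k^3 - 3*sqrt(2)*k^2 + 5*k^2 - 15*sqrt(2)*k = k*(k + 5)*(k - 3*sqrt(2))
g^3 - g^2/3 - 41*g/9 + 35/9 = (g - 5/3)*(g - 1)*(g + 7/3)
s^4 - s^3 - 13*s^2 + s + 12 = (s - 4)*(s - 1)*(s + 1)*(s + 3)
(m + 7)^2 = m^2 + 14*m + 49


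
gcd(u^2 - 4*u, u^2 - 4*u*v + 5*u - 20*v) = 1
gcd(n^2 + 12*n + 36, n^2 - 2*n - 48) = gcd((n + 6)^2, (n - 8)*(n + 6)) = n + 6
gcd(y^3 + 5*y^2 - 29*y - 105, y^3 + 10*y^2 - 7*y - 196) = y + 7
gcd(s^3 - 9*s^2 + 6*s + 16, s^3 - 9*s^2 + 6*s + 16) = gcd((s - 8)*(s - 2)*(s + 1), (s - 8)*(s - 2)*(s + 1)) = s^3 - 9*s^2 + 6*s + 16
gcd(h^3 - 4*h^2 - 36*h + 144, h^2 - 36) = h^2 - 36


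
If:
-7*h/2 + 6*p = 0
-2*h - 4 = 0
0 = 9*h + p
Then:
No Solution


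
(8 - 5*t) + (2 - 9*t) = 10 - 14*t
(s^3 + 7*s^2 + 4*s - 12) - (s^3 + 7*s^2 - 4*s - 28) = 8*s + 16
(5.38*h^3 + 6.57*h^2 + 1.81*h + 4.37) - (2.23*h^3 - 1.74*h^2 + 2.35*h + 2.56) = 3.15*h^3 + 8.31*h^2 - 0.54*h + 1.81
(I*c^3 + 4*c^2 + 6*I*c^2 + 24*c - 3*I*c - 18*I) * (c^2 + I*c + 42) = I*c^5 + 3*c^4 + 6*I*c^4 + 18*c^3 + 43*I*c^3 + 171*c^2 + 258*I*c^2 + 1026*c - 126*I*c - 756*I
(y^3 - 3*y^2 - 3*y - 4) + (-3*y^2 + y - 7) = y^3 - 6*y^2 - 2*y - 11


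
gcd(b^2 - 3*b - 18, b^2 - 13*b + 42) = b - 6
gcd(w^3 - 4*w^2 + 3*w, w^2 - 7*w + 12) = w - 3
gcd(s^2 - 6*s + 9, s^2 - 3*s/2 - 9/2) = s - 3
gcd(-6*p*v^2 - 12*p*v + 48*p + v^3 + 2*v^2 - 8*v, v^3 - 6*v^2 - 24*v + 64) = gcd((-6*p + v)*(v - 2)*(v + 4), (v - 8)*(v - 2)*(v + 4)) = v^2 + 2*v - 8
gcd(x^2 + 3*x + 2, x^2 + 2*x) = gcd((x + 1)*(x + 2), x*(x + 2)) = x + 2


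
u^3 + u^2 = u^2*(u + 1)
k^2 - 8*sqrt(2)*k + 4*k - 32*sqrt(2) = (k + 4)*(k - 8*sqrt(2))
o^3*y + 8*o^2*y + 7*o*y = o*(o + 7)*(o*y + y)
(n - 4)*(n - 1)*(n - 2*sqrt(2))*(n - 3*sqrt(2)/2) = n^4 - 5*n^3 - 7*sqrt(2)*n^3/2 + 10*n^2 + 35*sqrt(2)*n^2/2 - 30*n - 14*sqrt(2)*n + 24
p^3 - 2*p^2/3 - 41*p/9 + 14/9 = (p - 7/3)*(p - 1/3)*(p + 2)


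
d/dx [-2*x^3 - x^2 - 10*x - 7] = -6*x^2 - 2*x - 10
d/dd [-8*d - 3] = -8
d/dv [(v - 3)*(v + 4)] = 2*v + 1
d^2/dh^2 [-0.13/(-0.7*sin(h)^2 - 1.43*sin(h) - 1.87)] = (-0.2548*sin(h)^4 - 0.39039*sin(h)^3 + 0.797043*sin(h)^2 + 1.128413*sin(h) + 0.191334)/(0.7*sin(h)^2 + 1.43*sin(h) + 1.87)^3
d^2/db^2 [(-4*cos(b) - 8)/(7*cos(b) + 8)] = 24*(7*cos(b)^2 - 8*cos(b) - 14)/(7*cos(b) + 8)^3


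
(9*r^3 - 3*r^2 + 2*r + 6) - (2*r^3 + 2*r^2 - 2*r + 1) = 7*r^3 - 5*r^2 + 4*r + 5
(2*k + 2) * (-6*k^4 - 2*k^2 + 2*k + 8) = -12*k^5 - 12*k^4 - 4*k^3 + 20*k + 16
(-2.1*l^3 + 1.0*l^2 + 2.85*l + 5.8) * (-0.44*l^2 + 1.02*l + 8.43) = 0.924*l^5 - 2.582*l^4 - 17.937*l^3 + 8.785*l^2 + 29.9415*l + 48.894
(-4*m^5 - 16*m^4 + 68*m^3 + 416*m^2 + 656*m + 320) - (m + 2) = -4*m^5 - 16*m^4 + 68*m^3 + 416*m^2 + 655*m + 318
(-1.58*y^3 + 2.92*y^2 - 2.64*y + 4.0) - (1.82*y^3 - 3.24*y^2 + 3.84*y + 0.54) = -3.4*y^3 + 6.16*y^2 - 6.48*y + 3.46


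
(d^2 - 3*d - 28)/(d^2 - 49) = (d + 4)/(d + 7)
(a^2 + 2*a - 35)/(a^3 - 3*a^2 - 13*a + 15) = (a + 7)/(a^2 + 2*a - 3)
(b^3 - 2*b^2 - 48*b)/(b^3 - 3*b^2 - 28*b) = (-b^2 + 2*b + 48)/(-b^2 + 3*b + 28)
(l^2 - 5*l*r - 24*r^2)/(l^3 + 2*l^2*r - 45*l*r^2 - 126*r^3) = (-l + 8*r)/(-l^2 + l*r + 42*r^2)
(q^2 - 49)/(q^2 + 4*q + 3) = (q^2 - 49)/(q^2 + 4*q + 3)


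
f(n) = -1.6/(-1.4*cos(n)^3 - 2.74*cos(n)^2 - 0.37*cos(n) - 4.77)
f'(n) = -1.6*(-4.2*sin(n)*cos(n)^2 - 5.48*sin(n)*cos(n) - 0.37*sin(n))/(-1.4*cos(n)^3 - 2.74*cos(n)^2 - 0.37*cos(n) - 4.77)^2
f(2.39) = 0.30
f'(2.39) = -0.05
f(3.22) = 0.28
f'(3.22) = 0.00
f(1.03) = 0.27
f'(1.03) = 0.17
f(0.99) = 0.27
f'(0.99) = 0.17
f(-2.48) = 0.29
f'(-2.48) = 0.04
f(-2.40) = 0.29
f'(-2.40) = 0.05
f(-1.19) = 0.30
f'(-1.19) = -0.15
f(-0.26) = 0.18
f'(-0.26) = -0.05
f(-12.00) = 0.20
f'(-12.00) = 0.11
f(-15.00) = 0.29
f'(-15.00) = 0.05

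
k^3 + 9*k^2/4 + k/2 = k*(k + 1/4)*(k + 2)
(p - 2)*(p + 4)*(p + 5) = p^3 + 7*p^2 + 2*p - 40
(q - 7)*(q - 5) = q^2 - 12*q + 35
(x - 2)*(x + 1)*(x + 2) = x^3 + x^2 - 4*x - 4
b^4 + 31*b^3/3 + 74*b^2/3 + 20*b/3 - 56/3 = (b - 2/3)*(b + 2)^2*(b + 7)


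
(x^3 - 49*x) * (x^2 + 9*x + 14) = x^5 + 9*x^4 - 35*x^3 - 441*x^2 - 686*x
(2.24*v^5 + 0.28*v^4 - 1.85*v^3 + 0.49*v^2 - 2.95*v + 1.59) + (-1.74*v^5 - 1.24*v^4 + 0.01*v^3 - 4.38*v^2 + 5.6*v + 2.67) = 0.5*v^5 - 0.96*v^4 - 1.84*v^3 - 3.89*v^2 + 2.65*v + 4.26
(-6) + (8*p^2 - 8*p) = 8*p^2 - 8*p - 6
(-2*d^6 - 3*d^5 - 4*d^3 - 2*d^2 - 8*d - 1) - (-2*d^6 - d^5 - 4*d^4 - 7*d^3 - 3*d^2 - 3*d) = -2*d^5 + 4*d^4 + 3*d^3 + d^2 - 5*d - 1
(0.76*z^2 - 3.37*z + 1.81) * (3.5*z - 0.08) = 2.66*z^3 - 11.8558*z^2 + 6.6046*z - 0.1448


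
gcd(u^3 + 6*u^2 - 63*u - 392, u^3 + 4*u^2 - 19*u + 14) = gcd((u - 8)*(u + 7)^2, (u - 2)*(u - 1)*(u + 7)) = u + 7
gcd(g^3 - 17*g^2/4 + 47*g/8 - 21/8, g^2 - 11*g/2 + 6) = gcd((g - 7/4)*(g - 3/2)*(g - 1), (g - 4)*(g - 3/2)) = g - 3/2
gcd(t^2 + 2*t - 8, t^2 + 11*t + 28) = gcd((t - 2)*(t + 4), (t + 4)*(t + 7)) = t + 4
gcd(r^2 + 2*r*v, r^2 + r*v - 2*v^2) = r + 2*v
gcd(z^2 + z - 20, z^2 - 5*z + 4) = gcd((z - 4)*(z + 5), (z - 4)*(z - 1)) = z - 4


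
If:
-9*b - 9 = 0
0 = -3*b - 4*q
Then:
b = -1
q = 3/4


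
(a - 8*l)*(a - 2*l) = a^2 - 10*a*l + 16*l^2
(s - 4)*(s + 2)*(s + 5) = s^3 + 3*s^2 - 18*s - 40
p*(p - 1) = p^2 - p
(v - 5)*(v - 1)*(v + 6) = v^3 - 31*v + 30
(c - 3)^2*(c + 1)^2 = c^4 - 4*c^3 - 2*c^2 + 12*c + 9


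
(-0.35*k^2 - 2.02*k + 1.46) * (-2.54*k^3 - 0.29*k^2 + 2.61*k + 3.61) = 0.889*k^5 + 5.2323*k^4 - 4.0361*k^3 - 6.9591*k^2 - 3.4816*k + 5.2706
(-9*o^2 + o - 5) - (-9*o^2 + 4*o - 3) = -3*o - 2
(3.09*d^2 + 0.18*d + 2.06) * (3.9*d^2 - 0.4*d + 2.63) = 12.051*d^4 - 0.534*d^3 + 16.0887*d^2 - 0.3506*d + 5.4178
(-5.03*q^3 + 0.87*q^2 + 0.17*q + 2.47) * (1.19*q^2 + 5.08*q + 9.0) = -5.9857*q^5 - 24.5171*q^4 - 40.6481*q^3 + 11.6329*q^2 + 14.0776*q + 22.23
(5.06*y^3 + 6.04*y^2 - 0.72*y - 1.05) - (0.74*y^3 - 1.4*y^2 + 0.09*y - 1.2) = 4.32*y^3 + 7.44*y^2 - 0.81*y + 0.15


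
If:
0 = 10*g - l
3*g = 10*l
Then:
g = 0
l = 0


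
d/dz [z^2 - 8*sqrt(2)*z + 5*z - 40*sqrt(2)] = 2*z - 8*sqrt(2) + 5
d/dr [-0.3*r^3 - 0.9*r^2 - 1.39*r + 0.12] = -0.9*r^2 - 1.8*r - 1.39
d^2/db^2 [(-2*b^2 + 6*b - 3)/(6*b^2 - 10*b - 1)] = 8*(24*b^3 - 90*b^2 + 162*b - 95)/(216*b^6 - 1080*b^5 + 1692*b^4 - 640*b^3 - 282*b^2 - 30*b - 1)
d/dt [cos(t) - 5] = -sin(t)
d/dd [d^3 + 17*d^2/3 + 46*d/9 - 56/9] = 3*d^2 + 34*d/3 + 46/9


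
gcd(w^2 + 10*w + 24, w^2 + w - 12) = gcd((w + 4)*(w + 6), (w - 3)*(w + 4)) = w + 4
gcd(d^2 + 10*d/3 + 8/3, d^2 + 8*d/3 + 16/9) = d + 4/3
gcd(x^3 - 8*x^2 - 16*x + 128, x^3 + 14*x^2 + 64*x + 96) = x + 4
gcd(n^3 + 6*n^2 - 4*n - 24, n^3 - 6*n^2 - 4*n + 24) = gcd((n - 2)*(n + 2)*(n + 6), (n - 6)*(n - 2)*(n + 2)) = n^2 - 4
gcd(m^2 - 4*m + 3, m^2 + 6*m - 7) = m - 1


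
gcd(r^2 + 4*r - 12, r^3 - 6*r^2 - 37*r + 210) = r + 6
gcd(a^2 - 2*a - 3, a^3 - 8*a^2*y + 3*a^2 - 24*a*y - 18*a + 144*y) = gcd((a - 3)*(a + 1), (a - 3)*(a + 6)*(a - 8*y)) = a - 3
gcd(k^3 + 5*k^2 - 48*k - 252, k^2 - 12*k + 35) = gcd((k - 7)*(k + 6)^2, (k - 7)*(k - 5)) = k - 7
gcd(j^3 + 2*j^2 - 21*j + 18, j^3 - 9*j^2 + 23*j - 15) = j^2 - 4*j + 3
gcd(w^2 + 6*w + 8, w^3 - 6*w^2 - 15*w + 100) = w + 4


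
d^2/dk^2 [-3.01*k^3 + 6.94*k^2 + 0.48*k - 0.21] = 13.88 - 18.06*k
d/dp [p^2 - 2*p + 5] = 2*p - 2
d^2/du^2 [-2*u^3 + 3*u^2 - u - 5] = 6 - 12*u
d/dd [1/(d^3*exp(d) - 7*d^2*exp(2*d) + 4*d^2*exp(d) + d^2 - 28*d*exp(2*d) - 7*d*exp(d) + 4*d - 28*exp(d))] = (-d^3*exp(d) + 14*d^2*exp(2*d) - 7*d^2*exp(d) + 70*d*exp(2*d) - d*exp(d) - 2*d + 28*exp(2*d) + 35*exp(d) - 4)/(d^3*exp(d) - 7*d^2*exp(2*d) + 4*d^2*exp(d) + d^2 - 28*d*exp(2*d) - 7*d*exp(d) + 4*d - 28*exp(d))^2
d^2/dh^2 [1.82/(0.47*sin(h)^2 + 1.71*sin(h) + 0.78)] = (-1.608152*sin(h)^4 - 4.388202*sin(h)^3 - 0.240785999999998*sin(h)^2 + 11.20392*sin(h) + 9.3093)/(0.47*sin(h)^2 + 1.71*sin(h) + 0.78)^3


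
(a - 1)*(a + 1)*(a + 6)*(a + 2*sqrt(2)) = a^4 + 2*sqrt(2)*a^3 + 6*a^3 - a^2 + 12*sqrt(2)*a^2 - 6*a - 2*sqrt(2)*a - 12*sqrt(2)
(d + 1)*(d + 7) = d^2 + 8*d + 7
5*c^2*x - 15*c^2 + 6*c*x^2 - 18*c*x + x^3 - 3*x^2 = (c + x)*(5*c + x)*(x - 3)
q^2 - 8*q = q*(q - 8)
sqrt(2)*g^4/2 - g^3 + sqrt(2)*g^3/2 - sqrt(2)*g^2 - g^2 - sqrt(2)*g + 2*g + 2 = (g + 1)*(g - sqrt(2))^2*(sqrt(2)*g/2 + 1)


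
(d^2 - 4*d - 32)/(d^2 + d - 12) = (d - 8)/(d - 3)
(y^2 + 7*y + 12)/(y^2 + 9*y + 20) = (y + 3)/(y + 5)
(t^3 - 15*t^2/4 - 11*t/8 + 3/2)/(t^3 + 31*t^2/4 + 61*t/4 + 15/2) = (t^2 - 9*t/2 + 2)/(t^2 + 7*t + 10)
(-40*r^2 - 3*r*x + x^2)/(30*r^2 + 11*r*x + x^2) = (-8*r + x)/(6*r + x)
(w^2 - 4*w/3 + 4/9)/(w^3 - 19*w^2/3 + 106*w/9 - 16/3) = (3*w - 2)/(3*w^2 - 17*w + 24)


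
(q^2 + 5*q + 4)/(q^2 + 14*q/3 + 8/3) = 3*(q + 1)/(3*q + 2)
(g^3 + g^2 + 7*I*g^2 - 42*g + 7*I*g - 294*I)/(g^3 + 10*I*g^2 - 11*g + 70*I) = (g^2 + g - 42)/(g^2 + 3*I*g + 10)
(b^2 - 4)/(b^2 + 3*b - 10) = (b + 2)/(b + 5)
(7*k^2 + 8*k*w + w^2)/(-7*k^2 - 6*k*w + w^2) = (7*k + w)/(-7*k + w)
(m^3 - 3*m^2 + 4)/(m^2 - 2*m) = m - 1 - 2/m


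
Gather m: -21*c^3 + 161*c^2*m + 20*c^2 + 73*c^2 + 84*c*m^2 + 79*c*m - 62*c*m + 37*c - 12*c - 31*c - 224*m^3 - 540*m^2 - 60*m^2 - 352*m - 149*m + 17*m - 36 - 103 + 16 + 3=-21*c^3 + 93*c^2 - 6*c - 224*m^3 + m^2*(84*c - 600) + m*(161*c^2 + 17*c - 484) - 120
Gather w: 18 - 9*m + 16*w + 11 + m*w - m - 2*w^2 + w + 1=-10*m - 2*w^2 + w*(m + 17) + 30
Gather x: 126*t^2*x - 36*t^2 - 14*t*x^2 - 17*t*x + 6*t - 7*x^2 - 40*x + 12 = -36*t^2 + 6*t + x^2*(-14*t - 7) + x*(126*t^2 - 17*t - 40) + 12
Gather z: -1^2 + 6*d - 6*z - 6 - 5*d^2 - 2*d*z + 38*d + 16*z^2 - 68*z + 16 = -5*d^2 + 44*d + 16*z^2 + z*(-2*d - 74) + 9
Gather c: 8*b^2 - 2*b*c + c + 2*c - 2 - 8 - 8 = 8*b^2 + c*(3 - 2*b) - 18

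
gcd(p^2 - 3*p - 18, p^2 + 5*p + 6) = p + 3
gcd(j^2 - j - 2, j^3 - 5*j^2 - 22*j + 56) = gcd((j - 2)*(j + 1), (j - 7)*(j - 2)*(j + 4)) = j - 2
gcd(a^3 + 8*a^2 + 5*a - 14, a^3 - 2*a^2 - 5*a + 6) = a^2 + a - 2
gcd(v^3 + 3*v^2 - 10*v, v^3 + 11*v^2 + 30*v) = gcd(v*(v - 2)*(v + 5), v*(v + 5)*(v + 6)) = v^2 + 5*v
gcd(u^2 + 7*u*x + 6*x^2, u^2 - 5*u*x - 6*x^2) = u + x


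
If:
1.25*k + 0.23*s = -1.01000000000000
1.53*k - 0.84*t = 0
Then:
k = 0.549019607843137*t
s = -2.98380221653879*t - 4.39130434782609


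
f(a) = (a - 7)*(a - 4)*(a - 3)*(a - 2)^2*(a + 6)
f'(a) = (a - 7)*(a - 4)*(a - 3)*(a - 2)^2 + (a - 7)*(a - 4)*(a - 3)*(a + 6)*(2*a - 4) + (a - 7)*(a - 4)*(a - 2)^2*(a + 6) + (a - 7)*(a - 3)*(a - 2)^2*(a + 6) + (a - 4)*(a - 3)*(a - 2)^2*(a + 6) = 6*a^5 - 60*a^4 + 52*a^3 + 1026*a^2 - 3448*a + 3144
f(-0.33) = -3253.35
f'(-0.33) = 4390.97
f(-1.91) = -16166.78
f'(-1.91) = 12159.27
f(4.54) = -139.11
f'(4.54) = -414.13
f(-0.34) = -3297.47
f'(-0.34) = 4432.05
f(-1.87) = -15684.21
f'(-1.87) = 11968.64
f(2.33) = -4.74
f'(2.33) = -18.37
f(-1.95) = -16656.91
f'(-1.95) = 12346.68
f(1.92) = -0.58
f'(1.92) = 15.32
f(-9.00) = 906048.00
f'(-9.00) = -668580.00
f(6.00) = -1152.00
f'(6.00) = -480.00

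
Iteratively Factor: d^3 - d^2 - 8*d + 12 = (d + 3)*(d^2 - 4*d + 4) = (d - 2)*(d + 3)*(d - 2)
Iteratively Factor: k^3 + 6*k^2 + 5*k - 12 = (k + 4)*(k^2 + 2*k - 3) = (k - 1)*(k + 4)*(k + 3)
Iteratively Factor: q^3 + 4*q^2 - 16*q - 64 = (q + 4)*(q^2 - 16) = (q + 4)^2*(q - 4)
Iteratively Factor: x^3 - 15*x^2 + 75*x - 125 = (x - 5)*(x^2 - 10*x + 25) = (x - 5)^2*(x - 5)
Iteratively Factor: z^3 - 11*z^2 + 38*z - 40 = (z - 2)*(z^2 - 9*z + 20) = (z - 5)*(z - 2)*(z - 4)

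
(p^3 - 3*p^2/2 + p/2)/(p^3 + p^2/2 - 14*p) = (2*p^2 - 3*p + 1)/(2*p^2 + p - 28)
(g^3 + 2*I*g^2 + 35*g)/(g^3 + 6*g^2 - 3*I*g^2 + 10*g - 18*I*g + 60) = g*(g + 7*I)/(g^2 + 2*g*(3 + I) + 12*I)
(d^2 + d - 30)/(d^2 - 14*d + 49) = (d^2 + d - 30)/(d^2 - 14*d + 49)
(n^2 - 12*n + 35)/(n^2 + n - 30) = (n - 7)/(n + 6)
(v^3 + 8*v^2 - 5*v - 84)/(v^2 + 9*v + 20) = (v^2 + 4*v - 21)/(v + 5)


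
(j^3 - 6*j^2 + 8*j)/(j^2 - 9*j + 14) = j*(j - 4)/(j - 7)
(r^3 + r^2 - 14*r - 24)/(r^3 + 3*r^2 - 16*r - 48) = (r + 2)/(r + 4)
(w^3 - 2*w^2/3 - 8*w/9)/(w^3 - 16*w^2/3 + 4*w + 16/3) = w*(3*w - 4)/(3*(w^2 - 6*w + 8))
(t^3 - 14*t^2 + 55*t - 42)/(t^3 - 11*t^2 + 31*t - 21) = (t - 6)/(t - 3)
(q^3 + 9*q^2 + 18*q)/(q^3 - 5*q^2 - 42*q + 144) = q*(q + 3)/(q^2 - 11*q + 24)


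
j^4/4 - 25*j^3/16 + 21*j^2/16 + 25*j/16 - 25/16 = (j/4 + 1/4)*(j - 5)*(j - 5/4)*(j - 1)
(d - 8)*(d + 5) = d^2 - 3*d - 40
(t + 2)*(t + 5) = t^2 + 7*t + 10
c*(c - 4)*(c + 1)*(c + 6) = c^4 + 3*c^3 - 22*c^2 - 24*c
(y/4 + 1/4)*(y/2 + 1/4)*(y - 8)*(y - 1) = y^4/8 - 15*y^3/16 - 5*y^2/8 + 15*y/16 + 1/2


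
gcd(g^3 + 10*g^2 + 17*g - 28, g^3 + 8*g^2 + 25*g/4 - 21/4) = g + 7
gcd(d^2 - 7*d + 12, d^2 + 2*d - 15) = d - 3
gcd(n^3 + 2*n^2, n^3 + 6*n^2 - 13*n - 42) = n + 2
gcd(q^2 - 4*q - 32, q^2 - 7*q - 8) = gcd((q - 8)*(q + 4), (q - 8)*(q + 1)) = q - 8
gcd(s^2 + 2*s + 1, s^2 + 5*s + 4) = s + 1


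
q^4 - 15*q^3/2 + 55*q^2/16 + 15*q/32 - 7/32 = (q - 7)*(q - 1/2)*(q - 1/4)*(q + 1/4)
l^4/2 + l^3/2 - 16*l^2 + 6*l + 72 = (l/2 + 1)*(l - 4)*(l - 3)*(l + 6)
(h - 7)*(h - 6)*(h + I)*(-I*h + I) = -I*h^4 + h^3 + 14*I*h^3 - 14*h^2 - 55*I*h^2 + 55*h + 42*I*h - 42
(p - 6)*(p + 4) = p^2 - 2*p - 24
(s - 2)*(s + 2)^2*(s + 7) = s^4 + 9*s^3 + 10*s^2 - 36*s - 56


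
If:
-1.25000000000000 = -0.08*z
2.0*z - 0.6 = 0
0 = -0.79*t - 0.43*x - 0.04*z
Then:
No Solution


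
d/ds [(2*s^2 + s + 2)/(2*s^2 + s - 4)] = -(24*s + 6)/(2*s^2 + s - 4)^2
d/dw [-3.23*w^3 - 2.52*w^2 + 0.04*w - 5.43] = -9.69*w^2 - 5.04*w + 0.04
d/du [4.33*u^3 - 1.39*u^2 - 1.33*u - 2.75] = 12.99*u^2 - 2.78*u - 1.33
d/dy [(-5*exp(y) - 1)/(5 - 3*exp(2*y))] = (-6*(5*exp(y) + 1)*exp(y) + 15*exp(2*y) - 25)*exp(y)/(3*exp(2*y) - 5)^2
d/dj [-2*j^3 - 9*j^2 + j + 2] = -6*j^2 - 18*j + 1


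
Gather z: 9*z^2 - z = 9*z^2 - z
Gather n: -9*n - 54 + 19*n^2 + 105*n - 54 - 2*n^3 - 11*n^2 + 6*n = -2*n^3 + 8*n^2 + 102*n - 108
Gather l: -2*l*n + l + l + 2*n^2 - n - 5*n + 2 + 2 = l*(2 - 2*n) + 2*n^2 - 6*n + 4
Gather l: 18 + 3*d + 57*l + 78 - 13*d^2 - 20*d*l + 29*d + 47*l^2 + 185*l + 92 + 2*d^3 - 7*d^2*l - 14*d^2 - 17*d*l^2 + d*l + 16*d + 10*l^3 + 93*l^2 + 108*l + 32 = 2*d^3 - 27*d^2 + 48*d + 10*l^3 + l^2*(140 - 17*d) + l*(-7*d^2 - 19*d + 350) + 220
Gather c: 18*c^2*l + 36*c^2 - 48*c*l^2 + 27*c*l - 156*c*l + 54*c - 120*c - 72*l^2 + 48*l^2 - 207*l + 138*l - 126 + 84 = c^2*(18*l + 36) + c*(-48*l^2 - 129*l - 66) - 24*l^2 - 69*l - 42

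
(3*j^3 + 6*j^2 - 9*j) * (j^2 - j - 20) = 3*j^5 + 3*j^4 - 75*j^3 - 111*j^2 + 180*j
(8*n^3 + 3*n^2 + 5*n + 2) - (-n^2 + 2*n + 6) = 8*n^3 + 4*n^2 + 3*n - 4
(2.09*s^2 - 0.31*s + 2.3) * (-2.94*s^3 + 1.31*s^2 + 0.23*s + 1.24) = -6.1446*s^5 + 3.6493*s^4 - 6.6874*s^3 + 5.5333*s^2 + 0.1446*s + 2.852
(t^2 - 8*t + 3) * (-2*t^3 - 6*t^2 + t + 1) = -2*t^5 + 10*t^4 + 43*t^3 - 25*t^2 - 5*t + 3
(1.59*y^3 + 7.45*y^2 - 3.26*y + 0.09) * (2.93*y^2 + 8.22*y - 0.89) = 4.6587*y^5 + 34.8983*y^4 + 50.2721*y^3 - 33.164*y^2 + 3.6412*y - 0.0801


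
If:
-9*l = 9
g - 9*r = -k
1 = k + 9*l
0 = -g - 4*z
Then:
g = -4*z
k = 10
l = -1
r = 10/9 - 4*z/9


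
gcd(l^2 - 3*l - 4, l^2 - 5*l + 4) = l - 4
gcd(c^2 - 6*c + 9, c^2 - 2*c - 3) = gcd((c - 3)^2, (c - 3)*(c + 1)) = c - 3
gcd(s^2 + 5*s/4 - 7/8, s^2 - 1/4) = s - 1/2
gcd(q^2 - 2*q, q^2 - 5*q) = q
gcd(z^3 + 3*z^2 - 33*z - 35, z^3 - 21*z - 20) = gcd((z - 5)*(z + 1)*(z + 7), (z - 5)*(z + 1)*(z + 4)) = z^2 - 4*z - 5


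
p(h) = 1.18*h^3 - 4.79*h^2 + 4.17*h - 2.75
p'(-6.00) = 189.09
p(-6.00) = -455.09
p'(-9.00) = 377.13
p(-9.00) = -1288.49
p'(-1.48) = 26.10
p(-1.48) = -23.24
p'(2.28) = 0.73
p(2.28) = -4.16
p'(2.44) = 1.87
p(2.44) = -3.95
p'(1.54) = -2.19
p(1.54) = -3.38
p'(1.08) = -2.05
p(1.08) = -2.35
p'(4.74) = 38.30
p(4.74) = 35.06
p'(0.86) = -1.45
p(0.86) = -1.96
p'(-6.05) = 191.70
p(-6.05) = -464.61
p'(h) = 3.54*h^2 - 9.58*h + 4.17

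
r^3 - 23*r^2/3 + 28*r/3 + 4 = (r - 6)*(r - 2)*(r + 1/3)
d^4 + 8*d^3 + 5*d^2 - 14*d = d*(d - 1)*(d + 2)*(d + 7)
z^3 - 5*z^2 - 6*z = z*(z - 6)*(z + 1)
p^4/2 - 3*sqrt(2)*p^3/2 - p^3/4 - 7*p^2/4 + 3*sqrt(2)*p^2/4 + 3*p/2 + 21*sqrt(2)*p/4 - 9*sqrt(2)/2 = (p/2 + 1)*(p - 3/2)*(p - 1)*(p - 3*sqrt(2))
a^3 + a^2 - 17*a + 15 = (a - 3)*(a - 1)*(a + 5)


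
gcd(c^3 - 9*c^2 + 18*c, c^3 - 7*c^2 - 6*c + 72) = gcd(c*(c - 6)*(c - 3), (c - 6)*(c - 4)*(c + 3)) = c - 6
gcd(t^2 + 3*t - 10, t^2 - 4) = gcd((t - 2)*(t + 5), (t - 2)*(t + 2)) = t - 2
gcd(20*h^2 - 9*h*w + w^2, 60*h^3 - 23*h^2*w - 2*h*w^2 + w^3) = -4*h + w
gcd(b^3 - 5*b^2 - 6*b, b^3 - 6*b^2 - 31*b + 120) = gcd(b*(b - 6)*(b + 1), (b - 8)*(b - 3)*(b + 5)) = 1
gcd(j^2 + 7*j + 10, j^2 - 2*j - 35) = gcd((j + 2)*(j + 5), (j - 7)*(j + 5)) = j + 5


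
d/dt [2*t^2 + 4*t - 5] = 4*t + 4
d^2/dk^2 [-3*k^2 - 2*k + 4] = -6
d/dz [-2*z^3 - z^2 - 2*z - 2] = -6*z^2 - 2*z - 2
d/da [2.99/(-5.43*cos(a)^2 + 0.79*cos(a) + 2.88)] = (2.3621 - 32.4714*cos(a))*sin(a)/(-5.43*cos(a)^2 + 0.79*cos(a) + 2.88)^2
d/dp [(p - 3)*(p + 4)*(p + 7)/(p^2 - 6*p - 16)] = (p^4 - 12*p^3 - 91*p^2 - 88*p - 424)/(p^4 - 12*p^3 + 4*p^2 + 192*p + 256)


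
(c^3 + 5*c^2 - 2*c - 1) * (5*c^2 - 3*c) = 5*c^5 + 22*c^4 - 25*c^3 + c^2 + 3*c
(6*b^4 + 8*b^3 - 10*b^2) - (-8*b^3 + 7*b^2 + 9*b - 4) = 6*b^4 + 16*b^3 - 17*b^2 - 9*b + 4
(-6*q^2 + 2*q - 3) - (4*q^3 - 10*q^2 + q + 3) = -4*q^3 + 4*q^2 + q - 6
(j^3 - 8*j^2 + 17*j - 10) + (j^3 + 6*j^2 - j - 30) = 2*j^3 - 2*j^2 + 16*j - 40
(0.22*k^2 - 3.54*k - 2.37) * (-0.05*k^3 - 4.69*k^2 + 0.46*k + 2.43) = -0.011*k^5 - 0.8548*k^4 + 16.8223*k^3 + 10.0215*k^2 - 9.6924*k - 5.7591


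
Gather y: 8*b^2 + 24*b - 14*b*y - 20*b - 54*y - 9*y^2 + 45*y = 8*b^2 + 4*b - 9*y^2 + y*(-14*b - 9)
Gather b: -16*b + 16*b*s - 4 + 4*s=b*(16*s - 16) + 4*s - 4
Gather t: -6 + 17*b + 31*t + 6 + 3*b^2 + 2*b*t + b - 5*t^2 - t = 3*b^2 + 18*b - 5*t^2 + t*(2*b + 30)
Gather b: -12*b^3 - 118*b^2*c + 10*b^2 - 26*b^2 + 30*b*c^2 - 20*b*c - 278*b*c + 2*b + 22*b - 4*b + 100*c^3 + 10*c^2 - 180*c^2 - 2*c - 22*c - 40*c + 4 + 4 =-12*b^3 + b^2*(-118*c - 16) + b*(30*c^2 - 298*c + 20) + 100*c^3 - 170*c^2 - 64*c + 8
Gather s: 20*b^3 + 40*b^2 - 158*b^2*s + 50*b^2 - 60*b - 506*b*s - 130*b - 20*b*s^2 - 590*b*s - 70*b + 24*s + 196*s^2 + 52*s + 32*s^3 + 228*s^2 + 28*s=20*b^3 + 90*b^2 - 260*b + 32*s^3 + s^2*(424 - 20*b) + s*(-158*b^2 - 1096*b + 104)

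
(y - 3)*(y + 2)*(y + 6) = y^3 + 5*y^2 - 12*y - 36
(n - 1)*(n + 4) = n^2 + 3*n - 4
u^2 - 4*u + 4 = (u - 2)^2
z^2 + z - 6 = (z - 2)*(z + 3)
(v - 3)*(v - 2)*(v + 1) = v^3 - 4*v^2 + v + 6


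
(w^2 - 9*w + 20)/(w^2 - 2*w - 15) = (w - 4)/(w + 3)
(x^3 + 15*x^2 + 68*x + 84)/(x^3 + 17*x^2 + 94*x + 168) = (x + 2)/(x + 4)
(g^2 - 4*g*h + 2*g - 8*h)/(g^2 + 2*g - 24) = (g^2 - 4*g*h + 2*g - 8*h)/(g^2 + 2*g - 24)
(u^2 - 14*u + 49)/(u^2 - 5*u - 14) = (u - 7)/(u + 2)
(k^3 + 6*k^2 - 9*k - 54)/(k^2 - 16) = (k^3 + 6*k^2 - 9*k - 54)/(k^2 - 16)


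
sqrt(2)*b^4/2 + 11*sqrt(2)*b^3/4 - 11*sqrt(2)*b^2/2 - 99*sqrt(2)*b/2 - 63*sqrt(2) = (b + 7/2)*(b - 3*sqrt(2))*(b + 3*sqrt(2))*(sqrt(2)*b/2 + sqrt(2))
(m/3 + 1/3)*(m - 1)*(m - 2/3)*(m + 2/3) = m^4/3 - 13*m^2/27 + 4/27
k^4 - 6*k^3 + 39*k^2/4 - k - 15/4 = (k - 3)*(k - 5/2)*(k - 1)*(k + 1/2)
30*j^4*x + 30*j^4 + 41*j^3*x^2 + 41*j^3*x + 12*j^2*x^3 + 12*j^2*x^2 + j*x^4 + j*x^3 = (j + x)*(5*j + x)*(6*j + x)*(j*x + j)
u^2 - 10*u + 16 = (u - 8)*(u - 2)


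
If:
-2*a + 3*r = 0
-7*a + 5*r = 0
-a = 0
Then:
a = 0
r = 0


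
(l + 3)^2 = l^2 + 6*l + 9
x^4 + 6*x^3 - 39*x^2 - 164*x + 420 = (x - 5)*(x - 2)*(x + 6)*(x + 7)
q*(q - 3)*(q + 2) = q^3 - q^2 - 6*q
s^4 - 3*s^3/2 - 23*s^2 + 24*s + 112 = (s - 4)*(s - 7/2)*(s + 2)*(s + 4)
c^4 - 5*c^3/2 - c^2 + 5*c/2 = c*(c - 5/2)*(c - 1)*(c + 1)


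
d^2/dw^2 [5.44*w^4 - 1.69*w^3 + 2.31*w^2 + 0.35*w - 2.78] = 65.28*w^2 - 10.14*w + 4.62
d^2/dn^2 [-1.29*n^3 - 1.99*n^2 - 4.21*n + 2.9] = -7.74*n - 3.98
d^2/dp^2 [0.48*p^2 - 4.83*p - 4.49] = 0.960000000000000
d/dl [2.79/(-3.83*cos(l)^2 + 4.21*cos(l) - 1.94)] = (11.7459 - 21.3714*cos(l))*sin(l)/(3.83*cos(l)^2 - 4.21*cos(l) + 1.94)^2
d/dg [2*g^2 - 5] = 4*g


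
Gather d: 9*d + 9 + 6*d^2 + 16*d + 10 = 6*d^2 + 25*d + 19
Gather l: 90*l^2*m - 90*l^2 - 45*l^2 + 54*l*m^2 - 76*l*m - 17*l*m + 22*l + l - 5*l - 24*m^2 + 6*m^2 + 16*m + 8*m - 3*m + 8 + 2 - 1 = l^2*(90*m - 135) + l*(54*m^2 - 93*m + 18) - 18*m^2 + 21*m + 9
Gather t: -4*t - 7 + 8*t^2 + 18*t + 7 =8*t^2 + 14*t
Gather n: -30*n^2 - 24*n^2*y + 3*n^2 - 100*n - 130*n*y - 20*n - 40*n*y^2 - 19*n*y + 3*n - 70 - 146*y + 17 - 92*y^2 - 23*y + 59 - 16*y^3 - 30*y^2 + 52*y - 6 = n^2*(-24*y - 27) + n*(-40*y^2 - 149*y - 117) - 16*y^3 - 122*y^2 - 117*y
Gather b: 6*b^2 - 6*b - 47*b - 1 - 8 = 6*b^2 - 53*b - 9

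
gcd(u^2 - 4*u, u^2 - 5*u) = u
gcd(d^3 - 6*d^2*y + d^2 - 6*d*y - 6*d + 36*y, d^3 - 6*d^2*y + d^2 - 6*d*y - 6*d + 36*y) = -d^3 + 6*d^2*y - d^2 + 6*d*y + 6*d - 36*y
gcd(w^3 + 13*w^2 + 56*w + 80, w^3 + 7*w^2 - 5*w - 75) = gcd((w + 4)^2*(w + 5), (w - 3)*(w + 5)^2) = w + 5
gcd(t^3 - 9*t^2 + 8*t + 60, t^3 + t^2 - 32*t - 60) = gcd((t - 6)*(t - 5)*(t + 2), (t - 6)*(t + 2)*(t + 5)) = t^2 - 4*t - 12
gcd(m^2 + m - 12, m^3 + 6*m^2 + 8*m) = m + 4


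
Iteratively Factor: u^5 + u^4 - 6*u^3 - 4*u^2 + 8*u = (u + 2)*(u^4 - u^3 - 4*u^2 + 4*u) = (u - 2)*(u + 2)*(u^3 + u^2 - 2*u) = u*(u - 2)*(u + 2)*(u^2 + u - 2) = u*(u - 2)*(u + 2)^2*(u - 1)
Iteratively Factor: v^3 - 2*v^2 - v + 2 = (v + 1)*(v^2 - 3*v + 2) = (v - 1)*(v + 1)*(v - 2)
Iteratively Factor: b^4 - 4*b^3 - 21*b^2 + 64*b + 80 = (b + 4)*(b^3 - 8*b^2 + 11*b + 20) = (b - 5)*(b + 4)*(b^2 - 3*b - 4) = (b - 5)*(b - 4)*(b + 4)*(b + 1)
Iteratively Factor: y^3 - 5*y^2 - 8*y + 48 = (y - 4)*(y^2 - y - 12) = (y - 4)^2*(y + 3)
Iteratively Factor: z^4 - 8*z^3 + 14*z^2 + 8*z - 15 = (z - 5)*(z^3 - 3*z^2 - z + 3) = (z - 5)*(z - 1)*(z^2 - 2*z - 3) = (z - 5)*(z - 1)*(z + 1)*(z - 3)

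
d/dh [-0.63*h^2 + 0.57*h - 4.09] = 0.57 - 1.26*h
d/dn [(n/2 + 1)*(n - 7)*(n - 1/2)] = 3*n^2/2 - 11*n/2 - 23/4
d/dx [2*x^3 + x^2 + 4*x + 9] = 6*x^2 + 2*x + 4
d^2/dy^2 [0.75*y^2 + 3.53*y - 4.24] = 1.50000000000000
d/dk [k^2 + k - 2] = 2*k + 1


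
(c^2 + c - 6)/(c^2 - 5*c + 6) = (c + 3)/(c - 3)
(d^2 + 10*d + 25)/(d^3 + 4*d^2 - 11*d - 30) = (d + 5)/(d^2 - d - 6)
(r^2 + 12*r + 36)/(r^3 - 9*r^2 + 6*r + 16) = (r^2 + 12*r + 36)/(r^3 - 9*r^2 + 6*r + 16)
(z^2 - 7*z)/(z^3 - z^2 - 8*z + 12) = z*(z - 7)/(z^3 - z^2 - 8*z + 12)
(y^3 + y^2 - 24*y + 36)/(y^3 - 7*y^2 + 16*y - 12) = (y + 6)/(y - 2)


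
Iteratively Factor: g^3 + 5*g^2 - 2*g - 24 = (g + 4)*(g^2 + g - 6) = (g + 3)*(g + 4)*(g - 2)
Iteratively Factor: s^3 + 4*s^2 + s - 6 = (s - 1)*(s^2 + 5*s + 6) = (s - 1)*(s + 3)*(s + 2)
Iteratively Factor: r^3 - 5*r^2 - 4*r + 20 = (r - 2)*(r^2 - 3*r - 10) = (r - 2)*(r + 2)*(r - 5)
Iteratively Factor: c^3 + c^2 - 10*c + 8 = (c + 4)*(c^2 - 3*c + 2) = (c - 1)*(c + 4)*(c - 2)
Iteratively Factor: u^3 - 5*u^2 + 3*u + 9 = (u - 3)*(u^2 - 2*u - 3) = (u - 3)^2*(u + 1)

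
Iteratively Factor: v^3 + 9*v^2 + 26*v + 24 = (v + 2)*(v^2 + 7*v + 12) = (v + 2)*(v + 3)*(v + 4)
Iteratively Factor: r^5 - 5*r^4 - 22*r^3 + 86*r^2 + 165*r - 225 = (r - 5)*(r^4 - 22*r^2 - 24*r + 45) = (r - 5)*(r - 1)*(r^3 + r^2 - 21*r - 45) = (r - 5)*(r - 1)*(r + 3)*(r^2 - 2*r - 15) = (r - 5)^2*(r - 1)*(r + 3)*(r + 3)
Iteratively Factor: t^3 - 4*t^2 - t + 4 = (t - 1)*(t^2 - 3*t - 4) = (t - 4)*(t - 1)*(t + 1)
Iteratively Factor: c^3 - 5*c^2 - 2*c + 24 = (c - 3)*(c^2 - 2*c - 8) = (c - 3)*(c + 2)*(c - 4)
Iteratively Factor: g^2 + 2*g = (g + 2)*(g)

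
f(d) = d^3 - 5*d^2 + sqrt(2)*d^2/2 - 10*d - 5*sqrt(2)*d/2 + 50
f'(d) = 3*d^2 - 10*d + sqrt(2)*d - 10 - 5*sqrt(2)/2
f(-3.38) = 8.09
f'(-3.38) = 49.76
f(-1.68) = 55.88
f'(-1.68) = 9.36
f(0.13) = 48.17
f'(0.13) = -14.60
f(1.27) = 27.93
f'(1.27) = -19.60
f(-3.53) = 0.30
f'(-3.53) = 54.15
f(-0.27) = 53.32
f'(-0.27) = -11.00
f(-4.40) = -58.74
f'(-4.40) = 82.32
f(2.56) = 3.99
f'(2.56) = -15.85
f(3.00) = -2.24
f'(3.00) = -12.29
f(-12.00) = -2133.75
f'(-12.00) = 521.49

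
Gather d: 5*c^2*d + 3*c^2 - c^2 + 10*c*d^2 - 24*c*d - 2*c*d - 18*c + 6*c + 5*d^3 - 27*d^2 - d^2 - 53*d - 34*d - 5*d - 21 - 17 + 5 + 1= 2*c^2 - 12*c + 5*d^3 + d^2*(10*c - 28) + d*(5*c^2 - 26*c - 92) - 32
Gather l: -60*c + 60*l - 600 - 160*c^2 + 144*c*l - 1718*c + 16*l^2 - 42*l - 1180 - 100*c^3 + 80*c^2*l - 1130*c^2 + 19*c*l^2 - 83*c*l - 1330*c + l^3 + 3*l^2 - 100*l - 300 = -100*c^3 - 1290*c^2 - 3108*c + l^3 + l^2*(19*c + 19) + l*(80*c^2 + 61*c - 82) - 2080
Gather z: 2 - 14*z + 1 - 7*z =3 - 21*z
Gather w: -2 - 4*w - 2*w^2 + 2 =-2*w^2 - 4*w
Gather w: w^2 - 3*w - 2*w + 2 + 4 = w^2 - 5*w + 6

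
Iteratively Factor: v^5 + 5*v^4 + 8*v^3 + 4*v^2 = (v)*(v^4 + 5*v^3 + 8*v^2 + 4*v) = v*(v + 2)*(v^3 + 3*v^2 + 2*v) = v^2*(v + 2)*(v^2 + 3*v + 2) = v^2*(v + 1)*(v + 2)*(v + 2)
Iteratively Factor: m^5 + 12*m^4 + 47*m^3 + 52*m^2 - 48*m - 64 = (m + 4)*(m^4 + 8*m^3 + 15*m^2 - 8*m - 16) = (m - 1)*(m + 4)*(m^3 + 9*m^2 + 24*m + 16) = (m - 1)*(m + 4)^2*(m^2 + 5*m + 4) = (m - 1)*(m + 4)^3*(m + 1)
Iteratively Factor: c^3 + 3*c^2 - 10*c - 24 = (c - 3)*(c^2 + 6*c + 8) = (c - 3)*(c + 4)*(c + 2)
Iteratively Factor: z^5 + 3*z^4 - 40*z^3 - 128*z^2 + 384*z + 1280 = (z + 4)*(z^4 - z^3 - 36*z^2 + 16*z + 320) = (z + 4)^2*(z^3 - 5*z^2 - 16*z + 80) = (z + 4)^3*(z^2 - 9*z + 20) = (z - 5)*(z + 4)^3*(z - 4)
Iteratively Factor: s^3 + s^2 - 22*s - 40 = (s - 5)*(s^2 + 6*s + 8) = (s - 5)*(s + 2)*(s + 4)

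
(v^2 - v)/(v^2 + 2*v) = (v - 1)/(v + 2)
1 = 1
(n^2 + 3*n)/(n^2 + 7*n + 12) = n/(n + 4)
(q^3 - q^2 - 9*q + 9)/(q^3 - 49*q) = (q^3 - q^2 - 9*q + 9)/(q*(q^2 - 49))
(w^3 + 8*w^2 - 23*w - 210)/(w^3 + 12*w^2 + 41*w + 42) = (w^2 + w - 30)/(w^2 + 5*w + 6)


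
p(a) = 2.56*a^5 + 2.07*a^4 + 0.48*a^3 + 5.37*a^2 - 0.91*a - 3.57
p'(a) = 12.8*a^4 + 8.28*a^3 + 1.44*a^2 + 10.74*a - 0.91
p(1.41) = 29.62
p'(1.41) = 90.90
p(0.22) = -3.50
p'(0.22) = 1.64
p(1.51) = 39.81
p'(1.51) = 113.64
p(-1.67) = -6.46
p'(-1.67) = 46.16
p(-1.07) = 2.09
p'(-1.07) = -4.12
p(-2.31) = -88.17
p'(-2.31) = 244.37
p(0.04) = -3.60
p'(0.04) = -0.48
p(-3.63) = -1206.57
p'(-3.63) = 1805.50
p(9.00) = 165519.84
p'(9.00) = 90229.31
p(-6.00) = -17132.31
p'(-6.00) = 14786.81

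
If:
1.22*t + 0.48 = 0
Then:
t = -0.39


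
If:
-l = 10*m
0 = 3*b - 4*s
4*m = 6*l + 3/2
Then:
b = 4*s/3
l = -15/64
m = 3/128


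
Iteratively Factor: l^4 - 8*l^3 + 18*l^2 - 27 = (l - 3)*(l^3 - 5*l^2 + 3*l + 9) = (l - 3)*(l + 1)*(l^2 - 6*l + 9) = (l - 3)^2*(l + 1)*(l - 3)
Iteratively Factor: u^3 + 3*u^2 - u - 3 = (u + 1)*(u^2 + 2*u - 3) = (u - 1)*(u + 1)*(u + 3)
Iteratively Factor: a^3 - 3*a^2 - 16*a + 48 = (a + 4)*(a^2 - 7*a + 12) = (a - 4)*(a + 4)*(a - 3)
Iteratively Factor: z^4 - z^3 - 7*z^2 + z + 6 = (z + 2)*(z^3 - 3*z^2 - z + 3) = (z + 1)*(z + 2)*(z^2 - 4*z + 3) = (z - 1)*(z + 1)*(z + 2)*(z - 3)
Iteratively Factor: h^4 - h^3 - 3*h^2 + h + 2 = (h + 1)*(h^3 - 2*h^2 - h + 2) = (h + 1)^2*(h^2 - 3*h + 2) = (h - 2)*(h + 1)^2*(h - 1)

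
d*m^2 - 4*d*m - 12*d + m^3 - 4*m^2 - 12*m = (d + m)*(m - 6)*(m + 2)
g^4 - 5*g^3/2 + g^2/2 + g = g*(g - 2)*(g - 1)*(g + 1/2)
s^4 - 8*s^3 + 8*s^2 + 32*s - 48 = (s - 6)*(s - 2)^2*(s + 2)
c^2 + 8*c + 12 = (c + 2)*(c + 6)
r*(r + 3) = r^2 + 3*r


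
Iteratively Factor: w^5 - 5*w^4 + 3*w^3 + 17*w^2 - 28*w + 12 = (w - 1)*(w^4 - 4*w^3 - w^2 + 16*w - 12) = (w - 3)*(w - 1)*(w^3 - w^2 - 4*w + 4) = (w - 3)*(w - 1)*(w + 2)*(w^2 - 3*w + 2) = (w - 3)*(w - 2)*(w - 1)*(w + 2)*(w - 1)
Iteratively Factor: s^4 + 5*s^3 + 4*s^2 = (s + 1)*(s^3 + 4*s^2) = s*(s + 1)*(s^2 + 4*s) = s*(s + 1)*(s + 4)*(s)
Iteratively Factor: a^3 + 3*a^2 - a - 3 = (a + 3)*(a^2 - 1) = (a + 1)*(a + 3)*(a - 1)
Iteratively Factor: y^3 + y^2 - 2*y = (y)*(y^2 + y - 2) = y*(y + 2)*(y - 1)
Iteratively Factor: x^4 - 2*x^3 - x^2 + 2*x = (x - 1)*(x^3 - x^2 - 2*x) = (x - 2)*(x - 1)*(x^2 + x) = x*(x - 2)*(x - 1)*(x + 1)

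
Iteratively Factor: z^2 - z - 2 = (z - 2)*(z + 1)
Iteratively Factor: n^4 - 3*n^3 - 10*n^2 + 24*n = (n - 4)*(n^3 + n^2 - 6*n) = (n - 4)*(n - 2)*(n^2 + 3*n) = n*(n - 4)*(n - 2)*(n + 3)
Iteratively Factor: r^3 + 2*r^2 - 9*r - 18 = (r + 3)*(r^2 - r - 6) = (r + 2)*(r + 3)*(r - 3)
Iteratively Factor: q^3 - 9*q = (q)*(q^2 - 9) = q*(q - 3)*(q + 3)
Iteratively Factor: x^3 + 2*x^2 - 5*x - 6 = (x + 3)*(x^2 - x - 2) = (x - 2)*(x + 3)*(x + 1)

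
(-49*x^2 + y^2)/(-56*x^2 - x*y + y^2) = (7*x - y)/(8*x - y)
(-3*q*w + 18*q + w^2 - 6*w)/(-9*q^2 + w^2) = (w - 6)/(3*q + w)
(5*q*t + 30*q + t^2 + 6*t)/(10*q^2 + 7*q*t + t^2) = (t + 6)/(2*q + t)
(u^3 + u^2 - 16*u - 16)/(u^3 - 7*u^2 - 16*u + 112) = (u + 1)/(u - 7)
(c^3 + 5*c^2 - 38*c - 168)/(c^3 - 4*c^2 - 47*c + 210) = (c + 4)/(c - 5)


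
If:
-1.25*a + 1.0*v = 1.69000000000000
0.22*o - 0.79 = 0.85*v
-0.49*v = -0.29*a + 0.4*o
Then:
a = -2.16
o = -0.33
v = -1.01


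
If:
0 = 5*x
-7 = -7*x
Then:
No Solution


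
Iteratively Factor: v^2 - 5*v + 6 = (v - 2)*(v - 3)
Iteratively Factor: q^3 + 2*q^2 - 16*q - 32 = (q + 2)*(q^2 - 16) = (q + 2)*(q + 4)*(q - 4)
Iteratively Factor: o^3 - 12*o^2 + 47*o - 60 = (o - 3)*(o^2 - 9*o + 20) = (o - 5)*(o - 3)*(o - 4)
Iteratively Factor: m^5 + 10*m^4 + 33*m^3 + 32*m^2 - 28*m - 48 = (m + 2)*(m^4 + 8*m^3 + 17*m^2 - 2*m - 24) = (m + 2)^2*(m^3 + 6*m^2 + 5*m - 12) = (m + 2)^2*(m + 4)*(m^2 + 2*m - 3) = (m - 1)*(m + 2)^2*(m + 4)*(m + 3)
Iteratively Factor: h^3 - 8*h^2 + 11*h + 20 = (h - 5)*(h^2 - 3*h - 4) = (h - 5)*(h - 4)*(h + 1)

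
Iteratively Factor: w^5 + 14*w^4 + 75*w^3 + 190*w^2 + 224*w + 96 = (w + 1)*(w^4 + 13*w^3 + 62*w^2 + 128*w + 96) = (w + 1)*(w + 4)*(w^3 + 9*w^2 + 26*w + 24) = (w + 1)*(w + 4)^2*(w^2 + 5*w + 6) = (w + 1)*(w + 2)*(w + 4)^2*(w + 3)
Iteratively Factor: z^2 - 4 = (z - 2)*(z + 2)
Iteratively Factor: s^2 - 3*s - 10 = (s + 2)*(s - 5)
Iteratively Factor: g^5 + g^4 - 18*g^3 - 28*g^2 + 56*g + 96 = (g + 3)*(g^4 - 2*g^3 - 12*g^2 + 8*g + 32) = (g - 2)*(g + 3)*(g^3 - 12*g - 16) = (g - 4)*(g - 2)*(g + 3)*(g^2 + 4*g + 4) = (g - 4)*(g - 2)*(g + 2)*(g + 3)*(g + 2)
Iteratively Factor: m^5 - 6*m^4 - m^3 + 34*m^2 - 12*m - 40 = (m + 2)*(m^4 - 8*m^3 + 15*m^2 + 4*m - 20) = (m - 2)*(m + 2)*(m^3 - 6*m^2 + 3*m + 10) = (m - 2)*(m + 1)*(m + 2)*(m^2 - 7*m + 10) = (m - 5)*(m - 2)*(m + 1)*(m + 2)*(m - 2)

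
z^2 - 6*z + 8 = (z - 4)*(z - 2)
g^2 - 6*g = g*(g - 6)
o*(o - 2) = o^2 - 2*o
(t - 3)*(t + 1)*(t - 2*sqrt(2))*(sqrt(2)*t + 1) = sqrt(2)*t^4 - 3*t^3 - 2*sqrt(2)*t^3 - 5*sqrt(2)*t^2 + 6*t^2 + 4*sqrt(2)*t + 9*t + 6*sqrt(2)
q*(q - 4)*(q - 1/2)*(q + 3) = q^4 - 3*q^3/2 - 23*q^2/2 + 6*q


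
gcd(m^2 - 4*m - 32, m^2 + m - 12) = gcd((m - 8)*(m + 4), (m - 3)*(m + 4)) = m + 4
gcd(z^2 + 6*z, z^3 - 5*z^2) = z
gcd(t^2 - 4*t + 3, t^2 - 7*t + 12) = t - 3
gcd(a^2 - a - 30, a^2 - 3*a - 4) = 1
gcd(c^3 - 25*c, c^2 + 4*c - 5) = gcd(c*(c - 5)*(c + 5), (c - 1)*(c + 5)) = c + 5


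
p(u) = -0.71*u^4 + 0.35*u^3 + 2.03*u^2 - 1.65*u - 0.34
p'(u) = -2.84*u^3 + 1.05*u^2 + 4.06*u - 1.65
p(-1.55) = 1.69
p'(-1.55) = 5.16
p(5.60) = -582.70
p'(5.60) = -444.74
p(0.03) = -0.39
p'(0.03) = -1.53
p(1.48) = -0.61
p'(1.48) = -2.55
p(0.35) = -0.66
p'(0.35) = -0.22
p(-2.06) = -4.17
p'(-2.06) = 19.27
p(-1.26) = 2.47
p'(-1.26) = 0.58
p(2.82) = -25.90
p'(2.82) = -45.54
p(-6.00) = -913.12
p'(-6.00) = 625.23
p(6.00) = -781.72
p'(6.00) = -552.93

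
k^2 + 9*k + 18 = (k + 3)*(k + 6)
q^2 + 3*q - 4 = (q - 1)*(q + 4)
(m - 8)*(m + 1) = m^2 - 7*m - 8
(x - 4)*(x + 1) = x^2 - 3*x - 4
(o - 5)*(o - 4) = o^2 - 9*o + 20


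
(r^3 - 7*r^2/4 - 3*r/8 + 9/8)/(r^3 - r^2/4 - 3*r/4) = (r - 3/2)/r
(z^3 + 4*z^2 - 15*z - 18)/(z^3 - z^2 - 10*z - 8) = (z^2 + 3*z - 18)/(z^2 - 2*z - 8)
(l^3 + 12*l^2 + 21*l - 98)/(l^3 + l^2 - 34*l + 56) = (l + 7)/(l - 4)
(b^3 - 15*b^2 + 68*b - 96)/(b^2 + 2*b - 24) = (b^2 - 11*b + 24)/(b + 6)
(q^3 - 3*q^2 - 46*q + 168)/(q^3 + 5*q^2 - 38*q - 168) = (q - 4)/(q + 4)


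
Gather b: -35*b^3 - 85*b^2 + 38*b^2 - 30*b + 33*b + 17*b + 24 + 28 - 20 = -35*b^3 - 47*b^2 + 20*b + 32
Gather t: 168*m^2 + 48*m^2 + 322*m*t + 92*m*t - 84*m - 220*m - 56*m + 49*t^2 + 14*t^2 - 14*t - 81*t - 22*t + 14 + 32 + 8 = 216*m^2 - 360*m + 63*t^2 + t*(414*m - 117) + 54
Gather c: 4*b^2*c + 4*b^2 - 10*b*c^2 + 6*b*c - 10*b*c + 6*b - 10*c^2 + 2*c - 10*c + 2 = 4*b^2 + 6*b + c^2*(-10*b - 10) + c*(4*b^2 - 4*b - 8) + 2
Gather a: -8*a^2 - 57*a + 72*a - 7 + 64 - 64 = -8*a^2 + 15*a - 7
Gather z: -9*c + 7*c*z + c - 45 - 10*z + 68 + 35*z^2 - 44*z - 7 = -8*c + 35*z^2 + z*(7*c - 54) + 16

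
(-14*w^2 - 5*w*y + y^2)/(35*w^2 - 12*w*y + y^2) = (2*w + y)/(-5*w + y)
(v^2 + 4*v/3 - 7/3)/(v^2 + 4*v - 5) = (v + 7/3)/(v + 5)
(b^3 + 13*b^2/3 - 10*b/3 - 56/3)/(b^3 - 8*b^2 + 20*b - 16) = (3*b^2 + 19*b + 28)/(3*(b^2 - 6*b + 8))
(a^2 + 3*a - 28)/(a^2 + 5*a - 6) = (a^2 + 3*a - 28)/(a^2 + 5*a - 6)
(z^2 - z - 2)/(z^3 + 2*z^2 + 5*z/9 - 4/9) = 9*(z - 2)/(9*z^2 + 9*z - 4)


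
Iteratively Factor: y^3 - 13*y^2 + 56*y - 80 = (y - 4)*(y^2 - 9*y + 20) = (y - 5)*(y - 4)*(y - 4)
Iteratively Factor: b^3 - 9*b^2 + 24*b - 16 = (b - 4)*(b^2 - 5*b + 4) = (b - 4)^2*(b - 1)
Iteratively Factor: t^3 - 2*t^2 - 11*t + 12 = (t - 4)*(t^2 + 2*t - 3) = (t - 4)*(t + 3)*(t - 1)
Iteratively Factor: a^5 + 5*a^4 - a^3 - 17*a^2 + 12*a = (a)*(a^4 + 5*a^3 - a^2 - 17*a + 12) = a*(a + 4)*(a^3 + a^2 - 5*a + 3) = a*(a - 1)*(a + 4)*(a^2 + 2*a - 3) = a*(a - 1)*(a + 3)*(a + 4)*(a - 1)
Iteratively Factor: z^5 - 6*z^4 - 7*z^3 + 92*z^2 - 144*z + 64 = (z - 1)*(z^4 - 5*z^3 - 12*z^2 + 80*z - 64) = (z - 1)^2*(z^3 - 4*z^2 - 16*z + 64) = (z - 4)*(z - 1)^2*(z^2 - 16) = (z - 4)^2*(z - 1)^2*(z + 4)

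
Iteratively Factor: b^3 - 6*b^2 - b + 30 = (b - 3)*(b^2 - 3*b - 10) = (b - 5)*(b - 3)*(b + 2)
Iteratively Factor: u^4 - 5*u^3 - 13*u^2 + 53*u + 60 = (u - 4)*(u^3 - u^2 - 17*u - 15) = (u - 4)*(u + 1)*(u^2 - 2*u - 15) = (u - 4)*(u + 1)*(u + 3)*(u - 5)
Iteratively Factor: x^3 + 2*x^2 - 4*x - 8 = (x + 2)*(x^2 - 4) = (x - 2)*(x + 2)*(x + 2)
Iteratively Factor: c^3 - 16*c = (c + 4)*(c^2 - 4*c) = (c - 4)*(c + 4)*(c)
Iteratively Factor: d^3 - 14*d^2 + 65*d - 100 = (d - 4)*(d^2 - 10*d + 25) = (d - 5)*(d - 4)*(d - 5)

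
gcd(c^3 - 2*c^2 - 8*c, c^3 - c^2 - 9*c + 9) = 1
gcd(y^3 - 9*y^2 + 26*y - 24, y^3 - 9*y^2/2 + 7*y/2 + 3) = y^2 - 5*y + 6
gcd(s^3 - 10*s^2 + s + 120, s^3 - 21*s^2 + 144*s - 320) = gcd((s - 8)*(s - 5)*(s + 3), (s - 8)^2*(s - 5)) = s^2 - 13*s + 40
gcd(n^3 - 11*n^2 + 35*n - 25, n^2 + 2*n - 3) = n - 1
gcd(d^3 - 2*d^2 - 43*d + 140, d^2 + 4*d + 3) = 1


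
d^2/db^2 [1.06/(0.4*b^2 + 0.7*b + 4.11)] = (-0.3392*b^2 - 0.5936*b + 1.06*(0.8*b + 0.7)*(1.6*b + 1.4) - 3.48528)/(0.4*b^2 + 0.7*b + 4.11)^3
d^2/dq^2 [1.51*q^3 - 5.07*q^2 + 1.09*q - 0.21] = 9.06*q - 10.14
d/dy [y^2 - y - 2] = 2*y - 1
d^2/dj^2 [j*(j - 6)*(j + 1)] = 6*j - 10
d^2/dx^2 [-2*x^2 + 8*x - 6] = -4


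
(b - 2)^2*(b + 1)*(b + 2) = b^4 - b^3 - 6*b^2 + 4*b + 8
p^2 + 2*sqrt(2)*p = p*(p + 2*sqrt(2))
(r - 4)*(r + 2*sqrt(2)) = r^2 - 4*r + 2*sqrt(2)*r - 8*sqrt(2)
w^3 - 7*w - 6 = (w - 3)*(w + 1)*(w + 2)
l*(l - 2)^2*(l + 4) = l^4 - 12*l^2 + 16*l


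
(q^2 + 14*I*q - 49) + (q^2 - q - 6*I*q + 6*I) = 2*q^2 - q + 8*I*q - 49 + 6*I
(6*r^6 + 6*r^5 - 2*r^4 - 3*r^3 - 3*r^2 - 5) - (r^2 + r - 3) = 6*r^6 + 6*r^5 - 2*r^4 - 3*r^3 - 4*r^2 - r - 2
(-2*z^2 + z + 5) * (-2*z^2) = 4*z^4 - 2*z^3 - 10*z^2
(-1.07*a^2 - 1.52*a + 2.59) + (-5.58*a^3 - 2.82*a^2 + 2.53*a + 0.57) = -5.58*a^3 - 3.89*a^2 + 1.01*a + 3.16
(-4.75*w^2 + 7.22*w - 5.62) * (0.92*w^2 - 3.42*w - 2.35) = -4.37*w^4 + 22.8874*w^3 - 18.7003*w^2 + 2.2534*w + 13.207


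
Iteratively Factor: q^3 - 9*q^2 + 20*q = (q - 4)*(q^2 - 5*q) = q*(q - 4)*(q - 5)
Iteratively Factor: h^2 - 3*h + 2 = (h - 2)*(h - 1)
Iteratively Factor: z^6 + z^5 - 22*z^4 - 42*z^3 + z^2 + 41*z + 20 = (z + 1)*(z^5 - 22*z^3 - 20*z^2 + 21*z + 20) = (z - 1)*(z + 1)*(z^4 + z^3 - 21*z^2 - 41*z - 20) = (z - 5)*(z - 1)*(z + 1)*(z^3 + 6*z^2 + 9*z + 4) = (z - 5)*(z - 1)*(z + 1)^2*(z^2 + 5*z + 4) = (z - 5)*(z - 1)*(z + 1)^3*(z + 4)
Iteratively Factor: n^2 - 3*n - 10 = (n - 5)*(n + 2)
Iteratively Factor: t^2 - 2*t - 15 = (t - 5)*(t + 3)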